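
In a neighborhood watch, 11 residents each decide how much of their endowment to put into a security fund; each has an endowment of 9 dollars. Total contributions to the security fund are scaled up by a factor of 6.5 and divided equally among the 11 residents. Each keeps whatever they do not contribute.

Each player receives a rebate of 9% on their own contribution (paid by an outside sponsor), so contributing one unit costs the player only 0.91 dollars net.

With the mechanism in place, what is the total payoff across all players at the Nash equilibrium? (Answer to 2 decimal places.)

Even with the mechanism, each unit contributed returns only (6.5/11) / 0.91 = 0.6494 per unit of net cost, so contributing nothing is still dominant.
Everyone keeps their endowment and the group total is 11 × 9 = 99.

99.00 dollars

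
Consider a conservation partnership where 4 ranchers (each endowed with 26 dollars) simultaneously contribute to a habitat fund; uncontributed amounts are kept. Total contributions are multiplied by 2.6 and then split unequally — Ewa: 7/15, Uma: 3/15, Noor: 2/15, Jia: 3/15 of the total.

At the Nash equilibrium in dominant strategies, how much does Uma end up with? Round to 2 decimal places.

39.52 dollars

Player j's private return per contributed unit is 2.6 × (j's share). Contributing is weakly dominant for j when that share is at least 1/2.6 = 0.3846, and contributing 0 is dominant otherwise.
Only Ewa (7/15) clears that bar, contributing 26; the remaining 3 contribute 0. Total contributed: 26.
Uma keeps 26 and receives 2.6 × 26 × 3/15 = 13.52 from the habitat fund, for a payoff of 39.52.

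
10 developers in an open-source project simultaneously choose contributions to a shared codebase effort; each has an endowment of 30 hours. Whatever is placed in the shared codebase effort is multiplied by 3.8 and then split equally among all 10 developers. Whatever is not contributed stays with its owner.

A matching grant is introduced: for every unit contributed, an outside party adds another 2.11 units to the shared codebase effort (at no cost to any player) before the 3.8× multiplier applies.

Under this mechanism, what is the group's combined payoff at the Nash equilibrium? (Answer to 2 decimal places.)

3545.40 hours

The effective private return per unit is now 3.8 × 3.11 / 10 = 1.1818 > 1, so every player's dominant strategy flips to full contribution.
At the Nash equilibrium everyone contributes 30. Group total payoff = 3.8 × 3.11 × 300 = 3545.40.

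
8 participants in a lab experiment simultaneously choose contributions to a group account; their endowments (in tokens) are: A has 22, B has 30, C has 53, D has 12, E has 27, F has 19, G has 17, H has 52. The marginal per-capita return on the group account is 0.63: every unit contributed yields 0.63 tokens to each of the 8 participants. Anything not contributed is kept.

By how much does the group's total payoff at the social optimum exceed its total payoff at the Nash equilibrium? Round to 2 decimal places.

The private return per contributed unit is 0.63 < 1 for everyone, so the Nash equilibrium is zero contribution and the group total is Σ E_j = 22 + 30 + 53 + 12 + 27 + 19 + 17 + 52 = 232.
Each contributed unit returns 5.040 to the group, so the social optimum is full contribution by everyone: group total = 5.040 × 232 = 1169.28.
Efficiency loss = (5.040 − 1) × 232 = 937.28.

937.28 tokens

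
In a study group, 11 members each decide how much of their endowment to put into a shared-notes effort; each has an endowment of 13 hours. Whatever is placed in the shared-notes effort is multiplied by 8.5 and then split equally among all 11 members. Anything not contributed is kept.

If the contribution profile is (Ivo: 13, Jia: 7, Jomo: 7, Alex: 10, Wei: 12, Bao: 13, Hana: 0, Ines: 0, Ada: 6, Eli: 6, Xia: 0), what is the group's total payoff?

Total contributed: 13 + 7 + 7 + 10 + 12 + 13 + 0 + 0 + 6 + 6 + 0 = 74; total kept: 11 × 13 − 74 = 69.
The shared-notes effort pays out 8.5 × 74 = 629.00 in aggregate.
Group total = 69 + 629.00 = 698.00.

698.00 hours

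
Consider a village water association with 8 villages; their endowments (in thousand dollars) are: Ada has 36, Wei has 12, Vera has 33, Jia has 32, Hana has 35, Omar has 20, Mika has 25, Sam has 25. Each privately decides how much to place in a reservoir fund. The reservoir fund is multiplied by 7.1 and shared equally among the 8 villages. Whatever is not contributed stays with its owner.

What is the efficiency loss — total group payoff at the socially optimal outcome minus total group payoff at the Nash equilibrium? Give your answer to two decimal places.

1329.80 thousand dollars

The private return per contributed unit is 7.1/8 = 0.8875 < 1 for every player regardless of endowment, so the Nash equilibrium is zero contribution and the group total is Σ E_j = 36 + 12 + 33 + 32 + 35 + 20 + 25 + 25 = 218.
Each contributed unit returns 7.100 to the group, so the social optimum is full contribution by everyone: group total = 7.100 × 218 = 1547.80.
Efficiency loss = (7.100 − 1) × 218 = 1329.80.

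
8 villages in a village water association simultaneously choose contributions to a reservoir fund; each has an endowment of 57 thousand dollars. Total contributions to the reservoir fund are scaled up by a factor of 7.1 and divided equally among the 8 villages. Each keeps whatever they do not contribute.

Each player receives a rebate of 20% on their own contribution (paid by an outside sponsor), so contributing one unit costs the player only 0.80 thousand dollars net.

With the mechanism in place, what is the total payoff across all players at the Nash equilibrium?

3328.80 thousand dollars

With the mechanism, a contributed unit returns (7.1/8) / 0.80 = 1.1094 per unit of net cost to the contributor — now above 1 — so contributing fully is weakly dominant for every player.
At the Nash equilibrium everyone contributes 57. Group total payoff = 8 × (57 × 0.20 + 7.1 × 57) = 3328.80.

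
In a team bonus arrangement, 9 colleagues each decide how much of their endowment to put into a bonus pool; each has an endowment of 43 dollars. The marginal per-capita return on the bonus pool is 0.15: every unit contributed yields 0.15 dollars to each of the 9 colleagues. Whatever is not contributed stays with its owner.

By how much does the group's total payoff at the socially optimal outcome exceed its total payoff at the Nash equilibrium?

135.45 dollars

The private return per contributed unit is 0.15 < 1, so contributing 0 is dominant for every player. At the Nash equilibrium everyone keeps their 43, and the group total is 9 × 43 = 387.
Each contributed unit returns 1.350 to the group as a whole (0.15 to each of 9 players), which exceeds 1, so the social optimum is full contribution: group total = 1.350 × 387 = 522.45.
Efficiency loss = 522.45 − 387 = 135.45.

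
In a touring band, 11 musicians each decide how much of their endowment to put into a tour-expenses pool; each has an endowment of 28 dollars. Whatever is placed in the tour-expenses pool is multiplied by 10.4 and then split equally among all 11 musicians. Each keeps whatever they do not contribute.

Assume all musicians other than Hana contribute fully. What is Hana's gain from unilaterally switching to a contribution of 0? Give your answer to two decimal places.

1.53 dollars

Switching from a contribution of 28 to 0 lets Hana keep an extra 28 dollars, but lowers the tour-expenses pool by 28, which costs Hana their own share of that drop: 10.4/11 × 28 = 26.47.
Net gain = 28 − 26.47 = 1.53. The private return per contributed unit (0.9455) is below 1, so free-riding is indeed the best response regardless of what the others do.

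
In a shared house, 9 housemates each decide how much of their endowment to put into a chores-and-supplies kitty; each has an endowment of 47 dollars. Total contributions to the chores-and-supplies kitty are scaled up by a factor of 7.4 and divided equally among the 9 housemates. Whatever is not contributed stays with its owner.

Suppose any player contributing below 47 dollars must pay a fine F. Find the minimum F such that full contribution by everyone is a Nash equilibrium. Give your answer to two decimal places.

8.36 dollars

Given the others contribute fully, the best deviation is to contribute 0 (any partial contribution still incurs the fine and gives up units whose private return 0.8222 is below 1).
Deviating from 47 to 0 saves 47 dollars but forfeits the deviator's share of the drop in the chores-and-supplies kitty: 7.4/9 × 47 = 38.64.
So the deviation gain is 47 − 38.64 = 8.36, and the fine must be at least 8.36 dollars to wipe it out.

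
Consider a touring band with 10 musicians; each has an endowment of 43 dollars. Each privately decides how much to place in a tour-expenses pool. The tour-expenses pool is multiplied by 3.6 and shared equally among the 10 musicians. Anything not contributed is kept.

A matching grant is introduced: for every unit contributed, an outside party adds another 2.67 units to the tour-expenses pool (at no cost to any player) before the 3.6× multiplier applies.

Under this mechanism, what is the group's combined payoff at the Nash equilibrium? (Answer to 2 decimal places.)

Under the mechanism each unit contributed yields 3.6 × 3.67 / 10 = 1.3212 back to its contributor per unit of net cost, which exceeds 1, making full contribution the dominant choice for everyone.
At the Nash equilibrium everyone contributes 43. Group total payoff = 3.6 × 3.67 × 430 = 5681.16.

5681.16 dollars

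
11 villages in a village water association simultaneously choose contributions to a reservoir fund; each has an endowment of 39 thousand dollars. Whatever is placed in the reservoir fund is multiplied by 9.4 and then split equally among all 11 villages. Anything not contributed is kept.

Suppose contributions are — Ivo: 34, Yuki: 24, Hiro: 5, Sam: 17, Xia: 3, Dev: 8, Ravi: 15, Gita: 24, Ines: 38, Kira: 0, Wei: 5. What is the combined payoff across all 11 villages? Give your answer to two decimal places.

1882.20 thousand dollars

Total contributed: 34 + 24 + 5 + 17 + 3 + 8 + 15 + 24 + 38 + 0 + 5 = 173; total kept: 11 × 39 − 173 = 256.
The reservoir fund pays out 9.4 × 173 = 1626.20 in aggregate.
Group total = 256 + 1626.20 = 1882.20.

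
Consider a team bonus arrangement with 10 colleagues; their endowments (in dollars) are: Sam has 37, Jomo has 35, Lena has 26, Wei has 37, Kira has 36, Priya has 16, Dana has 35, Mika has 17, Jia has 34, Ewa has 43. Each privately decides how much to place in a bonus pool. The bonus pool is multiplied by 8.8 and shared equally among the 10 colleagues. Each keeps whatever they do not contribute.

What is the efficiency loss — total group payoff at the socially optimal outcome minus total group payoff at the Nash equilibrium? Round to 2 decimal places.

2464.80 dollars

The private return per contributed unit is 8.8/10 = 0.8800 < 1 for every player regardless of endowment, so the Nash equilibrium is zero contribution and the group total is Σ E_j = 37 + 35 + 26 + 37 + 36 + 16 + 35 + 17 + 34 + 43 = 316.
Each contributed unit returns 8.800 to the group, so the social optimum is full contribution by everyone: group total = 8.800 × 316 = 2780.80.
Efficiency loss = (8.800 − 1) × 316 = 2464.80.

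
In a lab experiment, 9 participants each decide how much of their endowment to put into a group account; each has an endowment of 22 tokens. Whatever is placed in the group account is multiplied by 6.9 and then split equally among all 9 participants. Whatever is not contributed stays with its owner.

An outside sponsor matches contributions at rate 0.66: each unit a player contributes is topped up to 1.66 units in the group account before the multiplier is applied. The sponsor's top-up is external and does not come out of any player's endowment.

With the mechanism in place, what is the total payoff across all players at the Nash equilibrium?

2267.89 tokens

The effective private return per unit is now 6.9 × 1.66 / 9 = 1.2727 > 1, so every player's dominant strategy flips to full contribution.
At the Nash equilibrium everyone contributes 22. Group total payoff = 6.9 × 1.66 × 198 = 2267.89.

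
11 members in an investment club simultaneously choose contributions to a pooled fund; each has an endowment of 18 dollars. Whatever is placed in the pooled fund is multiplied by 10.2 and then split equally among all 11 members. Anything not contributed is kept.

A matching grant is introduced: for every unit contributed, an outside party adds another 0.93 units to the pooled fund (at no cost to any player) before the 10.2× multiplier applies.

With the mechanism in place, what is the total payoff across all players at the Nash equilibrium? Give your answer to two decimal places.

3897.83 dollars

Under the mechanism each unit contributed yields 10.2 × 1.93 / 11 = 1.7896 back to its contributor per unit of net cost, which exceeds 1, making full contribution the dominant choice for everyone.
At the Nash equilibrium everyone contributes 18. Group total payoff = 10.2 × 1.93 × 198 = 3897.83.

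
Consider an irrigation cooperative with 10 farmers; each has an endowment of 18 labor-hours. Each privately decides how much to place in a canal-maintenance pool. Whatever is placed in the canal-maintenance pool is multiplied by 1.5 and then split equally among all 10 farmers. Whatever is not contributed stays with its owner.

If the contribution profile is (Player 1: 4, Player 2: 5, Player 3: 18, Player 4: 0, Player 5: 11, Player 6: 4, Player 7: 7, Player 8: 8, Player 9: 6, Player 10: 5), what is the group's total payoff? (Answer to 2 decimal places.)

Total contributed: 4 + 5 + 18 + 0 + 11 + 4 + 7 + 8 + 6 + 5 = 68; total kept: 10 × 18 − 68 = 112.
The canal-maintenance pool pays out 1.5 × 68 = 102.00 in aggregate.
Group total = 112 + 102.00 = 214.00.

214.00 labor-hours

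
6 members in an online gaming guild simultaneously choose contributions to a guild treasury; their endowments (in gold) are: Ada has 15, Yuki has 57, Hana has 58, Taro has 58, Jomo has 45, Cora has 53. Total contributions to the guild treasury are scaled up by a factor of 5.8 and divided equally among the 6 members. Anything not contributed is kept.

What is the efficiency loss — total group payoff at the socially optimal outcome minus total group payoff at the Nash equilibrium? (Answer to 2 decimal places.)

The private return per contributed unit is 5.8/6 = 0.9667 < 1 for every player regardless of endowment, so the Nash equilibrium is zero contribution and the group total is Σ E_j = 15 + 57 + 58 + 58 + 45 + 53 = 286.
Each contributed unit returns 5.800 to the group, so the social optimum is full contribution by everyone: group total = 5.800 × 286 = 1658.80.
Efficiency loss = (5.800 − 1) × 286 = 1372.80.

1372.80 gold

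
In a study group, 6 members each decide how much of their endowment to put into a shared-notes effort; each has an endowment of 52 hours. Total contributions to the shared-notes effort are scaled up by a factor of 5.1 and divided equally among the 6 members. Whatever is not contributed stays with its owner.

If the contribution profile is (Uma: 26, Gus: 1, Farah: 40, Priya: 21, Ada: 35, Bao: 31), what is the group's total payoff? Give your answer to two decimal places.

943.40 hours

Total contributed: 26 + 1 + 40 + 21 + 35 + 31 = 154; total kept: 6 × 52 − 154 = 158.
The shared-notes effort pays out 5.1 × 154 = 785.40 in aggregate.
Group total = 158 + 785.40 = 943.40.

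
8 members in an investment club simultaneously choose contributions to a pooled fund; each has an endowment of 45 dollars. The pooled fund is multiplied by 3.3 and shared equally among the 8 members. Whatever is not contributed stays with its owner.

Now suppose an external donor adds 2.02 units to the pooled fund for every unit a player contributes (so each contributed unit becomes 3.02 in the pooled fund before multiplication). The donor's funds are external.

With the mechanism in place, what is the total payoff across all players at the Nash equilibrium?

3587.76 dollars

Under the mechanism each unit contributed yields 3.3 × 3.02 / 8 = 1.2458 back to its contributor per unit of net cost, which exceeds 1, making full contribution the dominant choice for everyone.
So the Nash equilibrium is full contribution by all 8; the group earns 3.3 × 3.02 × 360 = 3587.76.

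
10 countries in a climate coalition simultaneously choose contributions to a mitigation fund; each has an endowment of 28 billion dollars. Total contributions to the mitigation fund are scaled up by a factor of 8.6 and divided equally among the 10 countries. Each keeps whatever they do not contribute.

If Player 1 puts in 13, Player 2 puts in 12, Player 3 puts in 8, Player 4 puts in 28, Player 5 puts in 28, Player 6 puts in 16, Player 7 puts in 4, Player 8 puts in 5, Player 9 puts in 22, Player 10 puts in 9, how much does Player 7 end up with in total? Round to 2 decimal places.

148.70 billion dollars

Total contributed: 13 + 12 + 8 + 28 + 28 + 16 + 4 + 5 + 22 + 9 = 145.
Each receives 8.6 × 145 / 10 = 124.70 from the mitigation fund.
Player 7 keeps 28 − 4 = 24, so Player 7's payoff is 24 + 124.70 = 148.70.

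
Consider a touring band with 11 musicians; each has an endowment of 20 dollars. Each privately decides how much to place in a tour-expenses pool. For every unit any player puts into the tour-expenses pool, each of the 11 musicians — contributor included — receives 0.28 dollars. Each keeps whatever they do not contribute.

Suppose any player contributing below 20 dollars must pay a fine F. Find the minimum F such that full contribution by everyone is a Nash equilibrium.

Given the others contribute fully, the best deviation is to contribute 0 (any partial contribution still incurs the fine and gives up units whose private return 0.28 is below 1).
Deviating from 20 to 0 saves 20 dollars but forfeits the deviator's share of the drop in the tour-expenses pool: 0.28 × 20 = 5.60.
So the deviation gain is 20 − 5.60 = 14.40, and the fine must be at least 14.40 dollars to wipe it out.

14.40 dollars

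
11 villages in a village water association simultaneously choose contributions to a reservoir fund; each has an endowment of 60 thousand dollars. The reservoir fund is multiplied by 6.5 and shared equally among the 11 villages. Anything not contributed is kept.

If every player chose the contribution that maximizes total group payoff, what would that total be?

4290.00 thousand dollars

Each contributed unit returns 6.500 to the group as a whole (0.5909 to each of 11 players), which exceeds 1, so the social optimum is full contribution: group total = 6.500 × 660 = 4290.00.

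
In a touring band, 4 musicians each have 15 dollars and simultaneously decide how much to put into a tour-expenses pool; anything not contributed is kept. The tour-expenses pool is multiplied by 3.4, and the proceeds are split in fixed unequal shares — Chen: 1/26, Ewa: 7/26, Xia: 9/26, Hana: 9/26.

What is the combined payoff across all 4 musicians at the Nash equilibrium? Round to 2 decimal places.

132.00 dollars

Player j's private return per contributed unit is 3.4 × (j's share). Contributing is weakly dominant for j when that share is at least 1/3.4 = 0.2941, and contributing 0 is dominant otherwise.
Xia and Hana clear that bar, contributing 15 each; the remaining 2 contribute 0. Total contributed: 30.
The tour-expenses pool pays out 3.4 × 30 = 102.00 in total (split across the unequal shares, but the aggregate is all that matters for the group sum).
The 2 free-riders keep 15 each, adding 30. Group total = 30 + 102.00 = 132.00.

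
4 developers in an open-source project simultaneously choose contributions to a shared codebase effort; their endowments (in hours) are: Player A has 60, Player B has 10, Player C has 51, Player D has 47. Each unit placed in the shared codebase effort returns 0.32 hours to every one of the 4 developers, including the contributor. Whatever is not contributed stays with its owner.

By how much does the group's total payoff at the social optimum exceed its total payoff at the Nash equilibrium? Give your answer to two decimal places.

The private return per contributed unit is 0.32 < 1 for everyone, so the Nash equilibrium is zero contribution and the group total is Σ E_j = 60 + 10 + 51 + 47 = 168.
Each contributed unit returns 1.280 to the group, so the social optimum is full contribution by everyone: group total = 1.280 × 168 = 215.04.
Efficiency loss = (1.280 − 1) × 168 = 47.04.

47.04 hours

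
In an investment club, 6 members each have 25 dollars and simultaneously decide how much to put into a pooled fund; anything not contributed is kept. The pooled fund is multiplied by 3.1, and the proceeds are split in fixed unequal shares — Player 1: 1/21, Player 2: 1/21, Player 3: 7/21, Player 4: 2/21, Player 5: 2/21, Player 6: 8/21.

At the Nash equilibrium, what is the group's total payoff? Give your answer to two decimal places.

255.00 dollars

Each unit j contributes comes back to j as 3.1 × (j's share), so j prefers to contribute only if that share exceeds 1/3.1 = 0.3226; otherwise keeping the unit dominates.
Player 3 and Player 6 are above the threshold, contributing 25 each; the remaining 4 contribute 0. Total contributed: 50.
The pooled fund pays out 3.1 × 50 = 155.00 in total (split across the unequal shares, but the aggregate is all that matters for the group sum).
The 4 free-riders keep 25 each, adding 100. Group total = 100 + 155.00 = 255.00.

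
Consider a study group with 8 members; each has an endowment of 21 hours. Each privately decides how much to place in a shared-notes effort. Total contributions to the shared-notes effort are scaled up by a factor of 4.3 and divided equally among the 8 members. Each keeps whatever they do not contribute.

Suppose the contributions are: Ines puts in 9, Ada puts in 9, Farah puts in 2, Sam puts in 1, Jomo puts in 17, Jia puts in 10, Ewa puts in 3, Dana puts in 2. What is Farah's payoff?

47.49 hours

Total contributed: 9 + 9 + 2 + 1 + 17 + 10 + 3 + 2 = 53.
Each receives 4.3 × 53 / 8 = 28.49 from the shared-notes effort.
Farah keeps 21 − 2 = 19, so Farah's payoff is 19 + 28.49 = 47.49.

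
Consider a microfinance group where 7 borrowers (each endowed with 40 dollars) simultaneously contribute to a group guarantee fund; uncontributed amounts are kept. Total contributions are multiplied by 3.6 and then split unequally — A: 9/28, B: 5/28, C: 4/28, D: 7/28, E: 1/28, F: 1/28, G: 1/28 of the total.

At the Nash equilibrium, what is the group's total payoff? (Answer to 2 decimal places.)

A player with share s gets back 3.6·s per unit contributed, so full contribution is dominant for anyone with s > 1/3.6 = 0.2778 and zero contribution is dominant for anyone below.
The only share above 0.2778 is A's 9/28, contributing 40; the remaining 6 contribute 0. Total contributed: 40.
The group guarantee fund pays out 3.6 × 40 = 144.00 in total (split across the unequal shares, but the aggregate is all that matters for the group sum).
The 6 free-riders keep 40 each, adding 240. Group total = 240 + 144.00 = 384.00.

384.00 dollars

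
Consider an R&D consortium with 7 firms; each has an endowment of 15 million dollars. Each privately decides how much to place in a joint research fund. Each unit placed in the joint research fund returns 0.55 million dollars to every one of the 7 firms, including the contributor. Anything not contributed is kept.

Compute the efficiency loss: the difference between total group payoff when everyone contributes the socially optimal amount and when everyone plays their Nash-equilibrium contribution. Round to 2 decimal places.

The private return per contributed unit is 0.55 < 1, so contributing 0 is dominant for every player. At the Nash equilibrium everyone keeps their 15, and the group total is 7 × 15 = 105.
Each contributed unit returns 3.850 to the group as a whole (0.55 to each of 7 players), which exceeds 1, so the social optimum is full contribution: group total = 3.850 × 105 = 404.25.
Efficiency loss = 404.25 − 105 = 299.25.

299.25 million dollars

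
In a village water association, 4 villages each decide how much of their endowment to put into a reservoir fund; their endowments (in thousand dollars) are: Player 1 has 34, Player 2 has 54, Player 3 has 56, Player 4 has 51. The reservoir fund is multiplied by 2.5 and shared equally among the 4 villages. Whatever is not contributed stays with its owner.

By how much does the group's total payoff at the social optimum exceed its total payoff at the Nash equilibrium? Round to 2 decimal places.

292.50 thousand dollars

The private return per contributed unit is 2.5/4 = 0.6250 < 1 for every player regardless of endowment, so the Nash equilibrium is zero contribution and the group total is Σ E_j = 34 + 54 + 56 + 51 = 195.
Each contributed unit returns 2.500 to the group, so the social optimum is full contribution by everyone: group total = 2.500 × 195 = 487.50.
Efficiency loss = (2.500 − 1) × 195 = 292.50.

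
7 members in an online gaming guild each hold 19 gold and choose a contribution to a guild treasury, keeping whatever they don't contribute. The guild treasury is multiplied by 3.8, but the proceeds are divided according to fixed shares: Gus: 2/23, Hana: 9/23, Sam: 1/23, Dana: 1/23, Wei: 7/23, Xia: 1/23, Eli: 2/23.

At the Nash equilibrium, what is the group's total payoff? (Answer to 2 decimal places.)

For player j, contributing a unit is worthwhile iff 3.8 × (j's share) ≥ 1, i.e. iff j's share is at least 0.2632.
Hana and Wei clear that bar, contributing 19 each; the remaining 5 contribute 0. Total contributed: 38.
The guild treasury pays out 3.8 × 38 = 144.40 in total (split across the unequal shares, but the aggregate is all that matters for the group sum).
The 5 free-riders keep 19 each, adding 95. Group total = 95 + 144.40 = 239.40.

239.40 gold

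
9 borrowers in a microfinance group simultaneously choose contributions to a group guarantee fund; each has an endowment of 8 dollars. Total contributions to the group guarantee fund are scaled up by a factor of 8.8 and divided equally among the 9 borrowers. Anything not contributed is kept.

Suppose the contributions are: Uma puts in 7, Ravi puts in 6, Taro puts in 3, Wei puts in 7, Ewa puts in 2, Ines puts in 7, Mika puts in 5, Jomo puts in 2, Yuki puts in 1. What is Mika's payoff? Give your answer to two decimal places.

Total contributed: 7 + 6 + 3 + 7 + 2 + 7 + 5 + 2 + 1 = 40.
Each receives 8.8 × 40 / 9 = 39.11 from the group guarantee fund.
Mika keeps 8 − 5 = 3, so Mika's payoff is 3 + 39.11 = 42.11.

42.11 dollars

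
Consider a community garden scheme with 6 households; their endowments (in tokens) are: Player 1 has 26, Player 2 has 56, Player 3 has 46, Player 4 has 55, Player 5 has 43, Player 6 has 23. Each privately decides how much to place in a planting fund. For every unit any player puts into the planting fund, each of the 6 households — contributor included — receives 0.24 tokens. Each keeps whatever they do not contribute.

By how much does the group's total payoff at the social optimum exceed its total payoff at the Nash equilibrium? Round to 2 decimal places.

The private return per contributed unit is 0.24 < 1 for everyone, so the Nash equilibrium is zero contribution and the group total is Σ E_j = 26 + 56 + 46 + 55 + 43 + 23 = 249.
Each contributed unit returns 1.440 to the group, so the social optimum is full contribution by everyone: group total = 1.440 × 249 = 358.56.
Efficiency loss = (1.440 − 1) × 249 = 109.56.

109.56 tokens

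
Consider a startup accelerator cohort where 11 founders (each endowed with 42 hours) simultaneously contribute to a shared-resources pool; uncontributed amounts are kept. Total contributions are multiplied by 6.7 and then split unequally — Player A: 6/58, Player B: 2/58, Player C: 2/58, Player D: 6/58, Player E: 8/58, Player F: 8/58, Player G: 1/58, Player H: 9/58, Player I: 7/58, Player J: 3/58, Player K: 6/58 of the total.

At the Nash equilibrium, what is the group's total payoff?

Player j's private return per contributed unit is 6.7 × (j's share). Contributing is weakly dominant for j when that share is at least 1/6.7 = 0.1493, and contributing 0 is dominant otherwise.
The only share above 0.1493 is Player H's 9/58, contributing 42; the remaining 10 contribute 0. Total contributed: 42.
The shared-resources pool pays out 6.7 × 42 = 281.40 in total (split across the unequal shares, but the aggregate is all that matters for the group sum).
The 10 free-riders keep 42 each, adding 420. Group total = 420 + 281.40 = 701.40.

701.40 hours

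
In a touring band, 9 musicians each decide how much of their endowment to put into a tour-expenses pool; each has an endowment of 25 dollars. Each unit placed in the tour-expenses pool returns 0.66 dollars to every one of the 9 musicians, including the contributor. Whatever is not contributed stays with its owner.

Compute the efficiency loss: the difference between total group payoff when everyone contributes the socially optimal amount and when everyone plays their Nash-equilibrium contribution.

1111.50 dollars

The private return per contributed unit is 0.66 < 1, so contributing 0 is dominant for every player. At the Nash equilibrium everyone keeps their 25, and the group total is 9 × 25 = 225.
Each contributed unit returns 5.940 to the group as a whole (0.66 to each of 9 players), which exceeds 1, so the social optimum is full contribution: group total = 5.940 × 225 = 1336.50.
Efficiency loss = 1336.50 − 225 = 1111.50.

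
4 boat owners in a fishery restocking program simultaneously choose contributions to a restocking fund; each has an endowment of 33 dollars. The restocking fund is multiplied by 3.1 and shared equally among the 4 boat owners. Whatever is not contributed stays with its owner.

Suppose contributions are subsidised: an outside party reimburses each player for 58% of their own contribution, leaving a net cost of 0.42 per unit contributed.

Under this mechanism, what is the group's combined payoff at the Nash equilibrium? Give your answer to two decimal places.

485.76 dollars

With the mechanism, a contributed unit returns (3.1/4) / 0.42 = 1.8452 per unit of net cost to the contributor — now above 1 — so contributing fully is weakly dominant for every player.
So the Nash equilibrium is full contribution by all 4; the group earns 4 × (33 × 0.58 + 3.1 × 33) = 485.76.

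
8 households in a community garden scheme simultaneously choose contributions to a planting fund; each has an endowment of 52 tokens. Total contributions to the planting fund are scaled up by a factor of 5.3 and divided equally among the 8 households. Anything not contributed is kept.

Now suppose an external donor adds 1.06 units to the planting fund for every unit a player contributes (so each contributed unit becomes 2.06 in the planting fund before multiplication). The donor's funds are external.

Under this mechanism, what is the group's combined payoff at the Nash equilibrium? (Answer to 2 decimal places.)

Under the mechanism each unit contributed yields 5.3 × 2.06 / 8 = 1.3648 back to its contributor per unit of net cost, which exceeds 1, making full contribution the dominant choice for everyone.
At the Nash equilibrium everyone contributes 52. Group total payoff = 5.3 × 2.06 × 416 = 4541.89.

4541.89 tokens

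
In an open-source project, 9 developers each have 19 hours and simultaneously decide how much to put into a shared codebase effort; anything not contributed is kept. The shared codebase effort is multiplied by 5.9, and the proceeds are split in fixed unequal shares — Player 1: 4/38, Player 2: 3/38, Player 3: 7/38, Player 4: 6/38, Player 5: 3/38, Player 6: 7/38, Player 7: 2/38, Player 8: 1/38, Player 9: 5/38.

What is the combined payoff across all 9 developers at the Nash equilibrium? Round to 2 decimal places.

357.20 hours

For player j, contributing a unit is worthwhile iff 5.9 × (j's share) ≥ 1, i.e. iff j's share is at least 0.1695.
Player 3 and Player 6 are above the threshold, contributing 19 each; the remaining 7 contribute 0. Total contributed: 38.
The shared codebase effort pays out 5.9 × 38 = 224.20 in total (split across the unequal shares, but the aggregate is all that matters for the group sum).
The 7 free-riders keep 19 each, adding 133. Group total = 133 + 224.20 = 357.20.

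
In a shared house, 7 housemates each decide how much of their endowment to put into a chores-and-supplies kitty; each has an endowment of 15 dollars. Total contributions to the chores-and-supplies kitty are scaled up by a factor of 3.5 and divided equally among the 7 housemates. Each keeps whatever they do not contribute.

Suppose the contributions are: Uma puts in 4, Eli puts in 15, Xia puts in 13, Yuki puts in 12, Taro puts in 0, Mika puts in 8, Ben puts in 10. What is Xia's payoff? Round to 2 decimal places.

Total contributed: 4 + 15 + 13 + 12 + 0 + 8 + 10 = 62.
Each receives 3.5 × 62 / 7 = 31.00 from the chores-and-supplies kitty.
Xia keeps 15 − 13 = 2, so Xia's payoff is 2 + 31.00 = 33.00.

33.00 dollars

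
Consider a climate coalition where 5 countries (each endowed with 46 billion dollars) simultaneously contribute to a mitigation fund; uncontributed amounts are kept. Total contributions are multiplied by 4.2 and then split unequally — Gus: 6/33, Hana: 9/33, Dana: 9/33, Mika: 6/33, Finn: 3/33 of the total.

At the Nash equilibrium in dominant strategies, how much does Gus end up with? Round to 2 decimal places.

Each unit j contributes comes back to j as 4.2 × (j's share), so j prefers to contribute only if that share exceeds 1/4.2 = 0.2381; otherwise keeping the unit dominates.
Hana and Dana are above the threshold, contributing 46 each; the remaining 3 contribute 0. Total contributed: 92.
Gus keeps 46 and receives 4.2 × 92 × 6/33 = 70.25 from the mitigation fund, for a payoff of 116.25.

116.25 billion dollars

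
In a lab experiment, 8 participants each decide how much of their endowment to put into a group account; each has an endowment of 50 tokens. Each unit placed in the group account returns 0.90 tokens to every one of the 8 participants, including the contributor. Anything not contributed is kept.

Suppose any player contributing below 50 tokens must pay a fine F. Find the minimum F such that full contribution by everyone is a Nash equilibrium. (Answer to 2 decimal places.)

5.00 tokens

Given the others contribute fully, the best deviation is to contribute 0 (any partial contribution still incurs the fine and gives up units whose private return 0.90 is below 1).
Deviating from 50 to 0 saves 50 tokens but forfeits the deviator's share of the drop in the group account: 0.90 × 50 = 45.00.
So the deviation gain is 50 − 45.00 = 5.00, and the fine must be at least 5.00 tokens to wipe it out.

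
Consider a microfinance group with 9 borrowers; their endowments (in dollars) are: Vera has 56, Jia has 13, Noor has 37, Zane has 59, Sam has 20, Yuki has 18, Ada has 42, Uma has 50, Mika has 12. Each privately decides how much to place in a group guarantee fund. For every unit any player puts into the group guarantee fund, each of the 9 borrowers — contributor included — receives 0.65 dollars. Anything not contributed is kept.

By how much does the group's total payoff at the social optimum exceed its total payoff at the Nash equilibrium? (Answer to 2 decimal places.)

The private return per contributed unit is 0.65 < 1 for everyone, so the Nash equilibrium is zero contribution and the group total is Σ E_j = 56 + 13 + 37 + 59 + 20 + 18 + 42 + 50 + 12 = 307.
Each contributed unit returns 5.850 to the group, so the social optimum is full contribution by everyone: group total = 5.850 × 307 = 1795.95.
Efficiency loss = (5.850 − 1) × 307 = 1488.95.

1488.95 dollars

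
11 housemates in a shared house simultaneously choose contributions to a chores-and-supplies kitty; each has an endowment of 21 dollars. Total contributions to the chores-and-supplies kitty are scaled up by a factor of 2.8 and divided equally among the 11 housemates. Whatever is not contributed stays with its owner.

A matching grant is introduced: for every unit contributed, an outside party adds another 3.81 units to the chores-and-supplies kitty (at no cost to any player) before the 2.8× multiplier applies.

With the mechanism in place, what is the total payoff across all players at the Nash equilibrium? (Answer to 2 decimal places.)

With the mechanism, a contributed unit returns 2.8 × 4.81 / 11 = 1.2244 per unit of net cost to the contributor — now above 1 — so contributing fully is weakly dominant for every player.
So the Nash equilibrium is full contribution by all 11; the group earns 2.8 × 4.81 × 231 = 3111.11.

3111.11 dollars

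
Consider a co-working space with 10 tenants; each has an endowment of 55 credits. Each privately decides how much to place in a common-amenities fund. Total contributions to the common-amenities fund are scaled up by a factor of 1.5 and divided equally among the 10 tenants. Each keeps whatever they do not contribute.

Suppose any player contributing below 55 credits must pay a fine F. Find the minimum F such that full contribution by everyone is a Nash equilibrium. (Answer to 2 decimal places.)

46.75 credits

Given the others contribute fully, the best deviation is to contribute 0 (any partial contribution still incurs the fine and gives up units whose private return 0.1500 is below 1).
Deviating from 55 to 0 saves 55 credits but forfeits the deviator's share of the drop in the common-amenities fund: 1.5/10 × 55 = 8.25.
So the deviation gain is 55 − 8.25 = 46.75, and the fine must be at least 46.75 credits to wipe it out.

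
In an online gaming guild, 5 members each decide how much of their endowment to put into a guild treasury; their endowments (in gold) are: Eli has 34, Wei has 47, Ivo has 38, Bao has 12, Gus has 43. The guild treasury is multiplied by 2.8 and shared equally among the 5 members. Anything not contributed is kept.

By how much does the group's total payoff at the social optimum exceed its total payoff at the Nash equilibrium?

313.20 gold

The private return per contributed unit is 2.8/5 = 0.5600 < 1 for every player regardless of endowment, so the Nash equilibrium is zero contribution and the group total is Σ E_j = 34 + 47 + 38 + 12 + 43 = 174.
Each contributed unit returns 2.800 to the group, so the social optimum is full contribution by everyone: group total = 2.800 × 174 = 487.20.
Efficiency loss = (2.800 − 1) × 174 = 313.20.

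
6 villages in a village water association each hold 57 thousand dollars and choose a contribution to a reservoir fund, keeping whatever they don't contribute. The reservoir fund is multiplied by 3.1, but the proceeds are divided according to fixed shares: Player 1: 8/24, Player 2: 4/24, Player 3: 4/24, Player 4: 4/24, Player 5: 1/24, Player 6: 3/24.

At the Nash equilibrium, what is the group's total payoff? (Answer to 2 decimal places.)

461.70 thousand dollars

A player with share s gets back 3.1·s per unit contributed, so full contribution is dominant for anyone with s > 1/3.1 = 0.3226 and zero contribution is dominant for anyone below.
Player 1 alone (share 8/24) is above the threshold, contributing 57; the remaining 5 contribute 0. Total contributed: 57.
The reservoir fund pays out 3.1 × 57 = 176.70 in total (split across the unequal shares, but the aggregate is all that matters for the group sum).
The 5 free-riders keep 57 each, adding 285. Group total = 285 + 176.70 = 461.70.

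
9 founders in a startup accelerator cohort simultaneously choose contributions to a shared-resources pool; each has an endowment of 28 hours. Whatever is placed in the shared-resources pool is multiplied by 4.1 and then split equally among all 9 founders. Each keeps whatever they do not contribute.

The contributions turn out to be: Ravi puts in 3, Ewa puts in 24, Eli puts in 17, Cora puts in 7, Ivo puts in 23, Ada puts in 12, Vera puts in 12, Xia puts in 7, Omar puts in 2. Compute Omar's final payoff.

Total contributed: 3 + 24 + 17 + 7 + 23 + 12 + 12 + 7 + 2 = 107.
Each receives 4.1 × 107 / 9 = 48.74 from the shared-resources pool.
Omar keeps 28 − 2 = 26, so Omar's payoff is 26 + 48.74 = 74.74.

74.74 hours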